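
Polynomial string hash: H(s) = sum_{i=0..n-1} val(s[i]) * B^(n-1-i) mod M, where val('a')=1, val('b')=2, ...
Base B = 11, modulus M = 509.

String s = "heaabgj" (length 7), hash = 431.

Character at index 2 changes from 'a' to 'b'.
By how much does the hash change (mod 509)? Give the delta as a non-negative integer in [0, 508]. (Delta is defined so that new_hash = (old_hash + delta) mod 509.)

Delta formula: (val(new) - val(old)) * B^(n-1-k) mod M
  val('b') - val('a') = 2 - 1 = 1
  B^(n-1-k) = 11^4 mod 509 = 389
  Delta = 1 * 389 mod 509 = 389

Answer: 389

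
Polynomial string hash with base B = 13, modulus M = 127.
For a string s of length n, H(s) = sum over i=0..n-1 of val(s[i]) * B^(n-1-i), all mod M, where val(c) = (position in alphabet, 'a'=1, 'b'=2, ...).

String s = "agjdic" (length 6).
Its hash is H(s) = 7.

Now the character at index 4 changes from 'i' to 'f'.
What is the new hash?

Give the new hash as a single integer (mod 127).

Answer: 95

Derivation:
val('i') = 9, val('f') = 6
Position k = 4, exponent = n-1-k = 1
B^1 mod M = 13^1 mod 127 = 13
Delta = (6 - 9) * 13 mod 127 = 88
New hash = (7 + 88) mod 127 = 95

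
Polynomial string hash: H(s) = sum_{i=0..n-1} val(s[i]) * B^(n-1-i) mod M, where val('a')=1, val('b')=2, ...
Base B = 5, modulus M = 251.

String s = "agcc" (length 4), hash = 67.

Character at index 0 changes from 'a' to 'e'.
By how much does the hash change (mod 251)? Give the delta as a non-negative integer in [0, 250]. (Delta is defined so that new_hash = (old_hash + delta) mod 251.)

Delta formula: (val(new) - val(old)) * B^(n-1-k) mod M
  val('e') - val('a') = 5 - 1 = 4
  B^(n-1-k) = 5^3 mod 251 = 125
  Delta = 4 * 125 mod 251 = 249

Answer: 249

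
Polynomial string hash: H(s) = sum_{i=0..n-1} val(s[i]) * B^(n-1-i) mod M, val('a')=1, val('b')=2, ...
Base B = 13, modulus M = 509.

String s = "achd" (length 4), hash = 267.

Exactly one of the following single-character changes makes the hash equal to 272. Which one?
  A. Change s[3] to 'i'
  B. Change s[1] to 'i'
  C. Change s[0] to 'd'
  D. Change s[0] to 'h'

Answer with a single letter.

Option A: s[3]='d'->'i', delta=(9-4)*13^0 mod 509 = 5, hash=267+5 mod 509 = 272 <-- target
Option B: s[1]='c'->'i', delta=(9-3)*13^2 mod 509 = 505, hash=267+505 mod 509 = 263
Option C: s[0]='a'->'d', delta=(4-1)*13^3 mod 509 = 483, hash=267+483 mod 509 = 241
Option D: s[0]='a'->'h', delta=(8-1)*13^3 mod 509 = 109, hash=267+109 mod 509 = 376

Answer: A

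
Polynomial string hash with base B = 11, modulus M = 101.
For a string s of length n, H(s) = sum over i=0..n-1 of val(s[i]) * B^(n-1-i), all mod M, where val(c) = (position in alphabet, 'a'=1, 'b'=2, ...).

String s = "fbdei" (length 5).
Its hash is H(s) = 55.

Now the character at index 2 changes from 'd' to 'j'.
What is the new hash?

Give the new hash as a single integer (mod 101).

Answer: 74

Derivation:
val('d') = 4, val('j') = 10
Position k = 2, exponent = n-1-k = 2
B^2 mod M = 11^2 mod 101 = 20
Delta = (10 - 4) * 20 mod 101 = 19
New hash = (55 + 19) mod 101 = 74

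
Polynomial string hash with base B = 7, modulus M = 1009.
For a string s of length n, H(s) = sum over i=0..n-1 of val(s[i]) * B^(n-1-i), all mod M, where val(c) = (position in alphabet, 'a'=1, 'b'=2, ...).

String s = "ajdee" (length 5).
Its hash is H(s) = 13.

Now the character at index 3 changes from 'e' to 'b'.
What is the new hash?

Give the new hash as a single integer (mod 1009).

Answer: 1001

Derivation:
val('e') = 5, val('b') = 2
Position k = 3, exponent = n-1-k = 1
B^1 mod M = 7^1 mod 1009 = 7
Delta = (2 - 5) * 7 mod 1009 = 988
New hash = (13 + 988) mod 1009 = 1001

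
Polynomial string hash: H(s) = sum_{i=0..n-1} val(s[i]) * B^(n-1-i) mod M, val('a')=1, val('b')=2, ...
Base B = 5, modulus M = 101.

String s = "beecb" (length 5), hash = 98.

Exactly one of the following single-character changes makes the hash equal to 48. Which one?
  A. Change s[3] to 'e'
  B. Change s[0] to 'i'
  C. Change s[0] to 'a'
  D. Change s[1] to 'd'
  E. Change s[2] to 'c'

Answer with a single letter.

Option A: s[3]='c'->'e', delta=(5-3)*5^1 mod 101 = 10, hash=98+10 mod 101 = 7
Option B: s[0]='b'->'i', delta=(9-2)*5^4 mod 101 = 32, hash=98+32 mod 101 = 29
Option C: s[0]='b'->'a', delta=(1-2)*5^4 mod 101 = 82, hash=98+82 mod 101 = 79
Option D: s[1]='e'->'d', delta=(4-5)*5^3 mod 101 = 77, hash=98+77 mod 101 = 74
Option E: s[2]='e'->'c', delta=(3-5)*5^2 mod 101 = 51, hash=98+51 mod 101 = 48 <-- target

Answer: E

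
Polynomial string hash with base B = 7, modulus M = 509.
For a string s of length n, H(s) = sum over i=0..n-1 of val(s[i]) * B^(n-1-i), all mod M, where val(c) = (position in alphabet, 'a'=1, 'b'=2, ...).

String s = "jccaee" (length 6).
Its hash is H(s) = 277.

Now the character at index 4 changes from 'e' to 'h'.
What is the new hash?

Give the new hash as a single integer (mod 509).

val('e') = 5, val('h') = 8
Position k = 4, exponent = n-1-k = 1
B^1 mod M = 7^1 mod 509 = 7
Delta = (8 - 5) * 7 mod 509 = 21
New hash = (277 + 21) mod 509 = 298

Answer: 298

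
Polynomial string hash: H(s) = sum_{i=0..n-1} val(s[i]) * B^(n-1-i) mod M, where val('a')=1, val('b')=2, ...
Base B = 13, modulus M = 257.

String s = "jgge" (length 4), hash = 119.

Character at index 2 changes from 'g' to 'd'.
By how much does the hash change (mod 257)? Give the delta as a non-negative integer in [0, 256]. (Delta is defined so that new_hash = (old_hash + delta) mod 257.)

Delta formula: (val(new) - val(old)) * B^(n-1-k) mod M
  val('d') - val('g') = 4 - 7 = -3
  B^(n-1-k) = 13^1 mod 257 = 13
  Delta = -3 * 13 mod 257 = 218

Answer: 218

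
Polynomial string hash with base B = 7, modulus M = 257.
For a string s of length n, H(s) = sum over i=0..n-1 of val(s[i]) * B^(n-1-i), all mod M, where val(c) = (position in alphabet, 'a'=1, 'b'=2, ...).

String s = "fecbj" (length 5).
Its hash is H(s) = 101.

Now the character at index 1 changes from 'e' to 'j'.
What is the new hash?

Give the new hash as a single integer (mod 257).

val('e') = 5, val('j') = 10
Position k = 1, exponent = n-1-k = 3
B^3 mod M = 7^3 mod 257 = 86
Delta = (10 - 5) * 86 mod 257 = 173
New hash = (101 + 173) mod 257 = 17

Answer: 17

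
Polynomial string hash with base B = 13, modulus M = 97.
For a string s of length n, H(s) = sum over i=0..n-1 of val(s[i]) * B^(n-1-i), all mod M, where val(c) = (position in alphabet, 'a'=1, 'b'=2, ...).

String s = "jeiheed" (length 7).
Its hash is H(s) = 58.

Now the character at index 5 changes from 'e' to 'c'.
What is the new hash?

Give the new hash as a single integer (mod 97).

Answer: 32

Derivation:
val('e') = 5, val('c') = 3
Position k = 5, exponent = n-1-k = 1
B^1 mod M = 13^1 mod 97 = 13
Delta = (3 - 5) * 13 mod 97 = 71
New hash = (58 + 71) mod 97 = 32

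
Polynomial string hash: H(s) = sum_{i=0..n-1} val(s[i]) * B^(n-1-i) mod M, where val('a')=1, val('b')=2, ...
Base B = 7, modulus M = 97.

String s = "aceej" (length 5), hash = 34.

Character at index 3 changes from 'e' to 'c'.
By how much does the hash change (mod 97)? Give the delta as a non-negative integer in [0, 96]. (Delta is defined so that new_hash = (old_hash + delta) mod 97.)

Answer: 83

Derivation:
Delta formula: (val(new) - val(old)) * B^(n-1-k) mod M
  val('c') - val('e') = 3 - 5 = -2
  B^(n-1-k) = 7^1 mod 97 = 7
  Delta = -2 * 7 mod 97 = 83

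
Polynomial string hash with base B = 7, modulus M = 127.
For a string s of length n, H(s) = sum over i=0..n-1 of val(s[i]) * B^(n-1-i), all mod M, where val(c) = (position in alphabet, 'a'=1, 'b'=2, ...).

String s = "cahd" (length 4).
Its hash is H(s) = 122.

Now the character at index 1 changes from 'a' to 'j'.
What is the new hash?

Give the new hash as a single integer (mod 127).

val('a') = 1, val('j') = 10
Position k = 1, exponent = n-1-k = 2
B^2 mod M = 7^2 mod 127 = 49
Delta = (10 - 1) * 49 mod 127 = 60
New hash = (122 + 60) mod 127 = 55

Answer: 55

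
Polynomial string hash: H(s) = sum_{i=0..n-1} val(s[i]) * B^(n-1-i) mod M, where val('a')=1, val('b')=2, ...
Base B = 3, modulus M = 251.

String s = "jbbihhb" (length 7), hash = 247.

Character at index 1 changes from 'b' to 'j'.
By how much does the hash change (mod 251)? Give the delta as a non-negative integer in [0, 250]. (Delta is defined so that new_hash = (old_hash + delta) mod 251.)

Answer: 187

Derivation:
Delta formula: (val(new) - val(old)) * B^(n-1-k) mod M
  val('j') - val('b') = 10 - 2 = 8
  B^(n-1-k) = 3^5 mod 251 = 243
  Delta = 8 * 243 mod 251 = 187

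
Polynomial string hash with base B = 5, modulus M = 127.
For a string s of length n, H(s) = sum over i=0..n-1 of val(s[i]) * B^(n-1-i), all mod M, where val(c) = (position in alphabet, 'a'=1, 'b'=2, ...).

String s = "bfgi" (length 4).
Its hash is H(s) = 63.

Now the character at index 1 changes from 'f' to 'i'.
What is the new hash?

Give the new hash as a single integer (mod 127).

val('f') = 6, val('i') = 9
Position k = 1, exponent = n-1-k = 2
B^2 mod M = 5^2 mod 127 = 25
Delta = (9 - 6) * 25 mod 127 = 75
New hash = (63 + 75) mod 127 = 11

Answer: 11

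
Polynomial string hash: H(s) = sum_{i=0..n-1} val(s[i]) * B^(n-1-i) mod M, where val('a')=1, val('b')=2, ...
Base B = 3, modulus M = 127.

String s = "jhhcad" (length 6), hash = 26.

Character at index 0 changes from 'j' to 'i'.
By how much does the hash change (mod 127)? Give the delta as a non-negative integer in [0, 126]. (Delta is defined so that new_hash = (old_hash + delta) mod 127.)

Delta formula: (val(new) - val(old)) * B^(n-1-k) mod M
  val('i') - val('j') = 9 - 10 = -1
  B^(n-1-k) = 3^5 mod 127 = 116
  Delta = -1 * 116 mod 127 = 11

Answer: 11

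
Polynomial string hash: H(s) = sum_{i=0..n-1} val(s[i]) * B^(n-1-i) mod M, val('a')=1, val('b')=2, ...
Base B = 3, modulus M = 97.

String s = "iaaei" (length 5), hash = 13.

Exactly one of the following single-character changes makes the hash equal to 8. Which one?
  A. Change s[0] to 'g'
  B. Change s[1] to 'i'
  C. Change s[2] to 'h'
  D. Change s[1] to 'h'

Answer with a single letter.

Option A: s[0]='i'->'g', delta=(7-9)*3^4 mod 97 = 32, hash=13+32 mod 97 = 45
Option B: s[1]='a'->'i', delta=(9-1)*3^3 mod 97 = 22, hash=13+22 mod 97 = 35
Option C: s[2]='a'->'h', delta=(8-1)*3^2 mod 97 = 63, hash=13+63 mod 97 = 76
Option D: s[1]='a'->'h', delta=(8-1)*3^3 mod 97 = 92, hash=13+92 mod 97 = 8 <-- target

Answer: D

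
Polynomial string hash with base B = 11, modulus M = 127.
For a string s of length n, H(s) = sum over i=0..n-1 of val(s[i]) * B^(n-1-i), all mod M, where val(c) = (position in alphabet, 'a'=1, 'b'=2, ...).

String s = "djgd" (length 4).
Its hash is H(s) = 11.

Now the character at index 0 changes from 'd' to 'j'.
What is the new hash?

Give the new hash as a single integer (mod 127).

val('d') = 4, val('j') = 10
Position k = 0, exponent = n-1-k = 3
B^3 mod M = 11^3 mod 127 = 61
Delta = (10 - 4) * 61 mod 127 = 112
New hash = (11 + 112) mod 127 = 123

Answer: 123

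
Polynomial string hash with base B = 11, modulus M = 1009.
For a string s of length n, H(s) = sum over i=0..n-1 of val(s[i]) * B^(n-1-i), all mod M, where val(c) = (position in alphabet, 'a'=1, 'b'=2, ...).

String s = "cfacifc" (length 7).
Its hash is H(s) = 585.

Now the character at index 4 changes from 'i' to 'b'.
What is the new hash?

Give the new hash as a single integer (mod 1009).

Answer: 747

Derivation:
val('i') = 9, val('b') = 2
Position k = 4, exponent = n-1-k = 2
B^2 mod M = 11^2 mod 1009 = 121
Delta = (2 - 9) * 121 mod 1009 = 162
New hash = (585 + 162) mod 1009 = 747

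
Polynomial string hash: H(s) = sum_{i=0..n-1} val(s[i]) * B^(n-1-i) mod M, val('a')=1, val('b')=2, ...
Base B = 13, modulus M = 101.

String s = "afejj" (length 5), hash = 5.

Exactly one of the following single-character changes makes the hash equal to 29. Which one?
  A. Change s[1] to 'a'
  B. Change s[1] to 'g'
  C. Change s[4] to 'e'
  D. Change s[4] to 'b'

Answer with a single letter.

Option A: s[1]='f'->'a', delta=(1-6)*13^3 mod 101 = 24, hash=5+24 mod 101 = 29 <-- target
Option B: s[1]='f'->'g', delta=(7-6)*13^3 mod 101 = 76, hash=5+76 mod 101 = 81
Option C: s[4]='j'->'e', delta=(5-10)*13^0 mod 101 = 96, hash=5+96 mod 101 = 0
Option D: s[4]='j'->'b', delta=(2-10)*13^0 mod 101 = 93, hash=5+93 mod 101 = 98

Answer: A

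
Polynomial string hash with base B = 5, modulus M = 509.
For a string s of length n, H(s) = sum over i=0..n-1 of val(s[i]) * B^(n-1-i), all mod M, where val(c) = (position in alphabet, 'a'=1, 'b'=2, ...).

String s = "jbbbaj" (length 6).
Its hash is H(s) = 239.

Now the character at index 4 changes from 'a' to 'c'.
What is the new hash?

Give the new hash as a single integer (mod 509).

Answer: 249

Derivation:
val('a') = 1, val('c') = 3
Position k = 4, exponent = n-1-k = 1
B^1 mod M = 5^1 mod 509 = 5
Delta = (3 - 1) * 5 mod 509 = 10
New hash = (239 + 10) mod 509 = 249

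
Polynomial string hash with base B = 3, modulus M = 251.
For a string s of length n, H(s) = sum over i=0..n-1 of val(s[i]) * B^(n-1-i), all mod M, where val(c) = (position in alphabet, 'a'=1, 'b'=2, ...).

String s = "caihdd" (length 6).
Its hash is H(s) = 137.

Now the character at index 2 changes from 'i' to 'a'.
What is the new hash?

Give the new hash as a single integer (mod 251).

val('i') = 9, val('a') = 1
Position k = 2, exponent = n-1-k = 3
B^3 mod M = 3^3 mod 251 = 27
Delta = (1 - 9) * 27 mod 251 = 35
New hash = (137 + 35) mod 251 = 172

Answer: 172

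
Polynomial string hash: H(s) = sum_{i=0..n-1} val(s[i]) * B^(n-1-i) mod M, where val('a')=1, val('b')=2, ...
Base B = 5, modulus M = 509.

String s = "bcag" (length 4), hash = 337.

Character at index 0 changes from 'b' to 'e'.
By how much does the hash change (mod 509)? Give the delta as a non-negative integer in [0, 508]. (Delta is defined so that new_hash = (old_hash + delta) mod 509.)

Answer: 375

Derivation:
Delta formula: (val(new) - val(old)) * B^(n-1-k) mod M
  val('e') - val('b') = 5 - 2 = 3
  B^(n-1-k) = 5^3 mod 509 = 125
  Delta = 3 * 125 mod 509 = 375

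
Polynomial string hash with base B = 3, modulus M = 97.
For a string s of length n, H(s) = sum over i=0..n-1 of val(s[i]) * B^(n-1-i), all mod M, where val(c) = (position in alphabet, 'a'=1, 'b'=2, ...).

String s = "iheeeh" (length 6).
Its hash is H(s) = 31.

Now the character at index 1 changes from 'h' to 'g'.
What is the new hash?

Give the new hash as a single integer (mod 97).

Answer: 47

Derivation:
val('h') = 8, val('g') = 7
Position k = 1, exponent = n-1-k = 4
B^4 mod M = 3^4 mod 97 = 81
Delta = (7 - 8) * 81 mod 97 = 16
New hash = (31 + 16) mod 97 = 47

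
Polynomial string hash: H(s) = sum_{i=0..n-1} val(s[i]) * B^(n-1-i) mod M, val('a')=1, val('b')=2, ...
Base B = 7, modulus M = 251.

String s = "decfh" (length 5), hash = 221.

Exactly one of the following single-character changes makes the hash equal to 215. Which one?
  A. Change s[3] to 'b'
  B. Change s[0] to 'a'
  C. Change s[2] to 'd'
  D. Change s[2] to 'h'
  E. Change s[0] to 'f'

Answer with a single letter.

Answer: D

Derivation:
Option A: s[3]='f'->'b', delta=(2-6)*7^1 mod 251 = 223, hash=221+223 mod 251 = 193
Option B: s[0]='d'->'a', delta=(1-4)*7^4 mod 251 = 76, hash=221+76 mod 251 = 46
Option C: s[2]='c'->'d', delta=(4-3)*7^2 mod 251 = 49, hash=221+49 mod 251 = 19
Option D: s[2]='c'->'h', delta=(8-3)*7^2 mod 251 = 245, hash=221+245 mod 251 = 215 <-- target
Option E: s[0]='d'->'f', delta=(6-4)*7^4 mod 251 = 33, hash=221+33 mod 251 = 3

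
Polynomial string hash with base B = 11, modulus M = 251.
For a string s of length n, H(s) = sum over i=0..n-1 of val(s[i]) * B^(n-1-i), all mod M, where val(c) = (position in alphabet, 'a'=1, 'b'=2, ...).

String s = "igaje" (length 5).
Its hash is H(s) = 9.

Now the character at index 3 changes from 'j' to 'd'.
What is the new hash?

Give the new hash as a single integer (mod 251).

Answer: 194

Derivation:
val('j') = 10, val('d') = 4
Position k = 3, exponent = n-1-k = 1
B^1 mod M = 11^1 mod 251 = 11
Delta = (4 - 10) * 11 mod 251 = 185
New hash = (9 + 185) mod 251 = 194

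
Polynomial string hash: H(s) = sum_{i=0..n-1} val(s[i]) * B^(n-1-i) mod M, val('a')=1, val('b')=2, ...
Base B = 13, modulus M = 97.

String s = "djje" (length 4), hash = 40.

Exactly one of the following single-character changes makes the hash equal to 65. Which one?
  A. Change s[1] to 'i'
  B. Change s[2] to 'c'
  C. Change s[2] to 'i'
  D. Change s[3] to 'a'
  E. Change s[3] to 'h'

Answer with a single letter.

Answer: A

Derivation:
Option A: s[1]='j'->'i', delta=(9-10)*13^2 mod 97 = 25, hash=40+25 mod 97 = 65 <-- target
Option B: s[2]='j'->'c', delta=(3-10)*13^1 mod 97 = 6, hash=40+6 mod 97 = 46
Option C: s[2]='j'->'i', delta=(9-10)*13^1 mod 97 = 84, hash=40+84 mod 97 = 27
Option D: s[3]='e'->'a', delta=(1-5)*13^0 mod 97 = 93, hash=40+93 mod 97 = 36
Option E: s[3]='e'->'h', delta=(8-5)*13^0 mod 97 = 3, hash=40+3 mod 97 = 43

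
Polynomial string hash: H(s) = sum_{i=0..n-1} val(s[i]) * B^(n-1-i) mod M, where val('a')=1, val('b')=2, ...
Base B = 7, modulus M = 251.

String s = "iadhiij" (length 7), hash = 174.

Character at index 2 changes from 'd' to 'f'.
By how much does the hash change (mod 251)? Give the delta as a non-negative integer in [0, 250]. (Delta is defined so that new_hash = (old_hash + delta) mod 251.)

Delta formula: (val(new) - val(old)) * B^(n-1-k) mod M
  val('f') - val('d') = 6 - 4 = 2
  B^(n-1-k) = 7^4 mod 251 = 142
  Delta = 2 * 142 mod 251 = 33

Answer: 33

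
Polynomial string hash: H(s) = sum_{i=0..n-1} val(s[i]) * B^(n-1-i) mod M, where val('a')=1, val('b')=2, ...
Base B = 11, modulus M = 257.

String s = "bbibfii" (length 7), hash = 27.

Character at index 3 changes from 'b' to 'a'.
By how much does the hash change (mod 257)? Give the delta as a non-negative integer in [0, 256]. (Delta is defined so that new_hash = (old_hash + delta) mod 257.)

Answer: 211

Derivation:
Delta formula: (val(new) - val(old)) * B^(n-1-k) mod M
  val('a') - val('b') = 1 - 2 = -1
  B^(n-1-k) = 11^3 mod 257 = 46
  Delta = -1 * 46 mod 257 = 211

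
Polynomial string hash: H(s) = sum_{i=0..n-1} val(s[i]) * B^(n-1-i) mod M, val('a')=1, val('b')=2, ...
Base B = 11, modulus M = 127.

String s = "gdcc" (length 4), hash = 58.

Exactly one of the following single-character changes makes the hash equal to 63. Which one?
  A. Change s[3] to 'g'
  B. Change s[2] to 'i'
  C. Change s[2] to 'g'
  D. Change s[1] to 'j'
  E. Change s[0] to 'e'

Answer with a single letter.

Answer: E

Derivation:
Option A: s[3]='c'->'g', delta=(7-3)*11^0 mod 127 = 4, hash=58+4 mod 127 = 62
Option B: s[2]='c'->'i', delta=(9-3)*11^1 mod 127 = 66, hash=58+66 mod 127 = 124
Option C: s[2]='c'->'g', delta=(7-3)*11^1 mod 127 = 44, hash=58+44 mod 127 = 102
Option D: s[1]='d'->'j', delta=(10-4)*11^2 mod 127 = 91, hash=58+91 mod 127 = 22
Option E: s[0]='g'->'e', delta=(5-7)*11^3 mod 127 = 5, hash=58+5 mod 127 = 63 <-- target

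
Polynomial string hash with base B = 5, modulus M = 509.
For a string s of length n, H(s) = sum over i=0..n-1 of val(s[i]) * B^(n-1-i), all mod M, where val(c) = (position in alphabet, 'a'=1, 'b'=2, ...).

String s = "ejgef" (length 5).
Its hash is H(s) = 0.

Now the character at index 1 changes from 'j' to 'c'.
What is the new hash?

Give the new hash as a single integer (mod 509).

Answer: 143

Derivation:
val('j') = 10, val('c') = 3
Position k = 1, exponent = n-1-k = 3
B^3 mod M = 5^3 mod 509 = 125
Delta = (3 - 10) * 125 mod 509 = 143
New hash = (0 + 143) mod 509 = 143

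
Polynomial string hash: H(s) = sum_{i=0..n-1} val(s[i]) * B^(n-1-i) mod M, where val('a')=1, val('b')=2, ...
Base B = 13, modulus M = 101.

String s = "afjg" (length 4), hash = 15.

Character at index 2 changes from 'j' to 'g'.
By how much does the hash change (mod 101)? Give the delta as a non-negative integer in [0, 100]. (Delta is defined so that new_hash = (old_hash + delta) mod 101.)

Delta formula: (val(new) - val(old)) * B^(n-1-k) mod M
  val('g') - val('j') = 7 - 10 = -3
  B^(n-1-k) = 13^1 mod 101 = 13
  Delta = -3 * 13 mod 101 = 62

Answer: 62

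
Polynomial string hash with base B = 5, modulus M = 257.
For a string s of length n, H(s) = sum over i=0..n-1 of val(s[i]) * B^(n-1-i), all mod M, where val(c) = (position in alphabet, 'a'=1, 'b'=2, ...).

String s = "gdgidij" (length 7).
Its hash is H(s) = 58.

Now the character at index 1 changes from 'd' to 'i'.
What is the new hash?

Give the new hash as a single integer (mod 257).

Answer: 6

Derivation:
val('d') = 4, val('i') = 9
Position k = 1, exponent = n-1-k = 5
B^5 mod M = 5^5 mod 257 = 41
Delta = (9 - 4) * 41 mod 257 = 205
New hash = (58 + 205) mod 257 = 6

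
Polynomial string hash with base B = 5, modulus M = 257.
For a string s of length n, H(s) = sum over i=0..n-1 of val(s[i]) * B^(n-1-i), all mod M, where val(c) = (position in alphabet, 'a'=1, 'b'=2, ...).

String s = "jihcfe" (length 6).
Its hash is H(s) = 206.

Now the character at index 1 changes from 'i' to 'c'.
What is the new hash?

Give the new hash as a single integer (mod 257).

val('i') = 9, val('c') = 3
Position k = 1, exponent = n-1-k = 4
B^4 mod M = 5^4 mod 257 = 111
Delta = (3 - 9) * 111 mod 257 = 105
New hash = (206 + 105) mod 257 = 54

Answer: 54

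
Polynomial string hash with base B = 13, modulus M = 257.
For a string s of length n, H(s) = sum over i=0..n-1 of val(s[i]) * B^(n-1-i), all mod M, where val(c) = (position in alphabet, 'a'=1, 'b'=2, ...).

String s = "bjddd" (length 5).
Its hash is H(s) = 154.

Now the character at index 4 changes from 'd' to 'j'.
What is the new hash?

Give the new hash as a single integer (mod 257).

val('d') = 4, val('j') = 10
Position k = 4, exponent = n-1-k = 0
B^0 mod M = 13^0 mod 257 = 1
Delta = (10 - 4) * 1 mod 257 = 6
New hash = (154 + 6) mod 257 = 160

Answer: 160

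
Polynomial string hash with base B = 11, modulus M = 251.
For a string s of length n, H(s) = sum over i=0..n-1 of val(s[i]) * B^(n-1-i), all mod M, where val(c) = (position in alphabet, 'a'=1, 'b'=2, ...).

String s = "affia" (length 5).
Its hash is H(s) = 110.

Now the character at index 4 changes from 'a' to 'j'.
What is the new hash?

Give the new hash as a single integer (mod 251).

val('a') = 1, val('j') = 10
Position k = 4, exponent = n-1-k = 0
B^0 mod M = 11^0 mod 251 = 1
Delta = (10 - 1) * 1 mod 251 = 9
New hash = (110 + 9) mod 251 = 119

Answer: 119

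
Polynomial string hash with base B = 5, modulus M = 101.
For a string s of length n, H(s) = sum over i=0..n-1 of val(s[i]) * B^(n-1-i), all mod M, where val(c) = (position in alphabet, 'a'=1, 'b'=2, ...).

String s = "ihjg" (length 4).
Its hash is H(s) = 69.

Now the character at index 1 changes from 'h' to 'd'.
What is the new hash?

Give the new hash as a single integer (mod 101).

Answer: 70

Derivation:
val('h') = 8, val('d') = 4
Position k = 1, exponent = n-1-k = 2
B^2 mod M = 5^2 mod 101 = 25
Delta = (4 - 8) * 25 mod 101 = 1
New hash = (69 + 1) mod 101 = 70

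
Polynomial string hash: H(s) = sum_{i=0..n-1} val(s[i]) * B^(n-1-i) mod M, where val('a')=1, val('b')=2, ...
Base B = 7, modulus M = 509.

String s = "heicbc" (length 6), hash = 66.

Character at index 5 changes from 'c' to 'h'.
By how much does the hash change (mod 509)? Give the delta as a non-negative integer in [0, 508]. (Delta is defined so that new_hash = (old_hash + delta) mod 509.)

Answer: 5

Derivation:
Delta formula: (val(new) - val(old)) * B^(n-1-k) mod M
  val('h') - val('c') = 8 - 3 = 5
  B^(n-1-k) = 7^0 mod 509 = 1
  Delta = 5 * 1 mod 509 = 5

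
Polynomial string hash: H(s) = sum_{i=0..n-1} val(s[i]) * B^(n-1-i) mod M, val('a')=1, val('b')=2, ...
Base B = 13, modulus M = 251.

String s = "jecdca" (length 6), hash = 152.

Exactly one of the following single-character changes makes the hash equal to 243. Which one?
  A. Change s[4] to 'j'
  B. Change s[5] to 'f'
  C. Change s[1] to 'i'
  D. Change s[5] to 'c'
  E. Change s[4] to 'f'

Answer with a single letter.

Option A: s[4]='c'->'j', delta=(10-3)*13^1 mod 251 = 91, hash=152+91 mod 251 = 243 <-- target
Option B: s[5]='a'->'f', delta=(6-1)*13^0 mod 251 = 5, hash=152+5 mod 251 = 157
Option C: s[1]='e'->'i', delta=(9-5)*13^4 mod 251 = 39, hash=152+39 mod 251 = 191
Option D: s[5]='a'->'c', delta=(3-1)*13^0 mod 251 = 2, hash=152+2 mod 251 = 154
Option E: s[4]='c'->'f', delta=(6-3)*13^1 mod 251 = 39, hash=152+39 mod 251 = 191

Answer: A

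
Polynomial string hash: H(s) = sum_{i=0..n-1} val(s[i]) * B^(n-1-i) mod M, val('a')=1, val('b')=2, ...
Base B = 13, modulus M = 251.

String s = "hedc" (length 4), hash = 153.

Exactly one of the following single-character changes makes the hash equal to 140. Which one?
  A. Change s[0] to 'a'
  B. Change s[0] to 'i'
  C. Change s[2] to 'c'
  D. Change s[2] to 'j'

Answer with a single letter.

Option A: s[0]='h'->'a', delta=(1-8)*13^3 mod 251 = 183, hash=153+183 mod 251 = 85
Option B: s[0]='h'->'i', delta=(9-8)*13^3 mod 251 = 189, hash=153+189 mod 251 = 91
Option C: s[2]='d'->'c', delta=(3-4)*13^1 mod 251 = 238, hash=153+238 mod 251 = 140 <-- target
Option D: s[2]='d'->'j', delta=(10-4)*13^1 mod 251 = 78, hash=153+78 mod 251 = 231

Answer: C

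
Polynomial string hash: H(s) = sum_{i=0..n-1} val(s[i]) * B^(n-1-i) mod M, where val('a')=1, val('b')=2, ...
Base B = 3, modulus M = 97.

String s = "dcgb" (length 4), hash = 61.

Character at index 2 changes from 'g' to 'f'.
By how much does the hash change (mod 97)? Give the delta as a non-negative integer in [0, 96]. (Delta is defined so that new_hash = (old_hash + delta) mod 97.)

Delta formula: (val(new) - val(old)) * B^(n-1-k) mod M
  val('f') - val('g') = 6 - 7 = -1
  B^(n-1-k) = 3^1 mod 97 = 3
  Delta = -1 * 3 mod 97 = 94

Answer: 94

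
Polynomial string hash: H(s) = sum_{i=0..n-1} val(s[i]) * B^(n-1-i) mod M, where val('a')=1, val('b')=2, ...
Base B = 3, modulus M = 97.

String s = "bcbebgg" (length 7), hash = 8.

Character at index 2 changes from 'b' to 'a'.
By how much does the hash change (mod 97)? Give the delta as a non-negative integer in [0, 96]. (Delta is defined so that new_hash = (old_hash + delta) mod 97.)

Delta formula: (val(new) - val(old)) * B^(n-1-k) mod M
  val('a') - val('b') = 1 - 2 = -1
  B^(n-1-k) = 3^4 mod 97 = 81
  Delta = -1 * 81 mod 97 = 16

Answer: 16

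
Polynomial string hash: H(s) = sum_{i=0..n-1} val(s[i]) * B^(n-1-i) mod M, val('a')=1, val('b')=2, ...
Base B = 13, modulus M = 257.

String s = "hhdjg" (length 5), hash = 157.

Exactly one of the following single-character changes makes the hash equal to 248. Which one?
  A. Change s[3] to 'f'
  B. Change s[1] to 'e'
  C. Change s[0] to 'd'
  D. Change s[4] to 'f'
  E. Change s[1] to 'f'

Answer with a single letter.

Option A: s[3]='j'->'f', delta=(6-10)*13^1 mod 257 = 205, hash=157+205 mod 257 = 105
Option B: s[1]='h'->'e', delta=(5-8)*13^3 mod 257 = 91, hash=157+91 mod 257 = 248 <-- target
Option C: s[0]='h'->'d', delta=(4-8)*13^4 mod 257 = 121, hash=157+121 mod 257 = 21
Option D: s[4]='g'->'f', delta=(6-7)*13^0 mod 257 = 256, hash=157+256 mod 257 = 156
Option E: s[1]='h'->'f', delta=(6-8)*13^3 mod 257 = 232, hash=157+232 mod 257 = 132

Answer: B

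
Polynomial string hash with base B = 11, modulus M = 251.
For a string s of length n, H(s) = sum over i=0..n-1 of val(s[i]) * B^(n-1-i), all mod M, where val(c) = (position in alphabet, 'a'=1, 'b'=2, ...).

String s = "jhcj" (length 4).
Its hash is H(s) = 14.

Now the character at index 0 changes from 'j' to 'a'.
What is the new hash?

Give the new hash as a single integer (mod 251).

val('j') = 10, val('a') = 1
Position k = 0, exponent = n-1-k = 3
B^3 mod M = 11^3 mod 251 = 76
Delta = (1 - 10) * 76 mod 251 = 69
New hash = (14 + 69) mod 251 = 83

Answer: 83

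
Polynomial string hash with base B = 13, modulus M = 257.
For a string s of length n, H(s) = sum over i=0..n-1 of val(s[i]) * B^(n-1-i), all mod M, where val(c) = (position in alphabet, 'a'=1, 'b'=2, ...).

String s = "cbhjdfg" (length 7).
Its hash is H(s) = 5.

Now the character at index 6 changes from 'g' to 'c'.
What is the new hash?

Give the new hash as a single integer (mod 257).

val('g') = 7, val('c') = 3
Position k = 6, exponent = n-1-k = 0
B^0 mod M = 13^0 mod 257 = 1
Delta = (3 - 7) * 1 mod 257 = 253
New hash = (5 + 253) mod 257 = 1

Answer: 1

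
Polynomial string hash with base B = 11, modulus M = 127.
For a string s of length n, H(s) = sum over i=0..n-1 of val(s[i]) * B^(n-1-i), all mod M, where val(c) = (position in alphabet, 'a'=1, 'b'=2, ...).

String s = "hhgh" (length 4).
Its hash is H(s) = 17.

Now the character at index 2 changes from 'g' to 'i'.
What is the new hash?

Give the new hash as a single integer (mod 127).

Answer: 39

Derivation:
val('g') = 7, val('i') = 9
Position k = 2, exponent = n-1-k = 1
B^1 mod M = 11^1 mod 127 = 11
Delta = (9 - 7) * 11 mod 127 = 22
New hash = (17 + 22) mod 127 = 39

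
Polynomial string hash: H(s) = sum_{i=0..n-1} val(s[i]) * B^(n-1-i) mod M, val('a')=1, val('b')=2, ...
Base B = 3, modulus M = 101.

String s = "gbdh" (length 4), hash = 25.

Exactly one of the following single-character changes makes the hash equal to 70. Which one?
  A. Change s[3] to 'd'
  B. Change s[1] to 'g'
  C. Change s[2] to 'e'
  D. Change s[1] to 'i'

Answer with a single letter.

Answer: B

Derivation:
Option A: s[3]='h'->'d', delta=(4-8)*3^0 mod 101 = 97, hash=25+97 mod 101 = 21
Option B: s[1]='b'->'g', delta=(7-2)*3^2 mod 101 = 45, hash=25+45 mod 101 = 70 <-- target
Option C: s[2]='d'->'e', delta=(5-4)*3^1 mod 101 = 3, hash=25+3 mod 101 = 28
Option D: s[1]='b'->'i', delta=(9-2)*3^2 mod 101 = 63, hash=25+63 mod 101 = 88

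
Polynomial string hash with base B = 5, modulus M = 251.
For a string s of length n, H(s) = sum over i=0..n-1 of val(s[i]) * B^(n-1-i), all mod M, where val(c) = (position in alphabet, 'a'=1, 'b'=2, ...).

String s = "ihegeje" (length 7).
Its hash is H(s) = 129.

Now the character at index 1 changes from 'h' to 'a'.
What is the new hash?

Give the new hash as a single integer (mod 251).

val('h') = 8, val('a') = 1
Position k = 1, exponent = n-1-k = 5
B^5 mod M = 5^5 mod 251 = 113
Delta = (1 - 8) * 113 mod 251 = 213
New hash = (129 + 213) mod 251 = 91

Answer: 91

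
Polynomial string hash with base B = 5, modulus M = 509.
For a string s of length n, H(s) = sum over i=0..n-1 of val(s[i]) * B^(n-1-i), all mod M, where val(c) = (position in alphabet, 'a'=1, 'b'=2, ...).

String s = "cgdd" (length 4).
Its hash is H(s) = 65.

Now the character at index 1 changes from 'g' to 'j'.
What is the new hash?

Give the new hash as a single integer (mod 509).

val('g') = 7, val('j') = 10
Position k = 1, exponent = n-1-k = 2
B^2 mod M = 5^2 mod 509 = 25
Delta = (10 - 7) * 25 mod 509 = 75
New hash = (65 + 75) mod 509 = 140

Answer: 140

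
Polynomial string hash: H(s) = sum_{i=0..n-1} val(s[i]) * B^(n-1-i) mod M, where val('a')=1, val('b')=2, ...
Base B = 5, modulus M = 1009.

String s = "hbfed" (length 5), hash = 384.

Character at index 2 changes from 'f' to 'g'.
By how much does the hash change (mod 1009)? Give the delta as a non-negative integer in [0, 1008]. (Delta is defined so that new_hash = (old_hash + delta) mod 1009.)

Answer: 25

Derivation:
Delta formula: (val(new) - val(old)) * B^(n-1-k) mod M
  val('g') - val('f') = 7 - 6 = 1
  B^(n-1-k) = 5^2 mod 1009 = 25
  Delta = 1 * 25 mod 1009 = 25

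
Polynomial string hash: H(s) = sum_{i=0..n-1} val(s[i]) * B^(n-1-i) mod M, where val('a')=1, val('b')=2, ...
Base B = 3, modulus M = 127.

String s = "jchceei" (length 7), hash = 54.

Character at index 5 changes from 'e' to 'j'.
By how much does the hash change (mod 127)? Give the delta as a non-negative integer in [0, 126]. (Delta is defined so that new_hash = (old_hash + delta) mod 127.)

Answer: 15

Derivation:
Delta formula: (val(new) - val(old)) * B^(n-1-k) mod M
  val('j') - val('e') = 10 - 5 = 5
  B^(n-1-k) = 3^1 mod 127 = 3
  Delta = 5 * 3 mod 127 = 15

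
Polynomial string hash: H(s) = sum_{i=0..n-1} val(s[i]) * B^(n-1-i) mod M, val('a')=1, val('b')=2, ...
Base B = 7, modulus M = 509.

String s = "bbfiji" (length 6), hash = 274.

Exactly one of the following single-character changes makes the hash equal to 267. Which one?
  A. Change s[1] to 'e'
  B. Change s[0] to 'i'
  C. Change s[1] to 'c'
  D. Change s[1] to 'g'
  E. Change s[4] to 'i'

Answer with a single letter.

Option A: s[1]='b'->'e', delta=(5-2)*7^4 mod 509 = 77, hash=274+77 mod 509 = 351
Option B: s[0]='b'->'i', delta=(9-2)*7^5 mod 509 = 70, hash=274+70 mod 509 = 344
Option C: s[1]='b'->'c', delta=(3-2)*7^4 mod 509 = 365, hash=274+365 mod 509 = 130
Option D: s[1]='b'->'g', delta=(7-2)*7^4 mod 509 = 298, hash=274+298 mod 509 = 63
Option E: s[4]='j'->'i', delta=(9-10)*7^1 mod 509 = 502, hash=274+502 mod 509 = 267 <-- target

Answer: E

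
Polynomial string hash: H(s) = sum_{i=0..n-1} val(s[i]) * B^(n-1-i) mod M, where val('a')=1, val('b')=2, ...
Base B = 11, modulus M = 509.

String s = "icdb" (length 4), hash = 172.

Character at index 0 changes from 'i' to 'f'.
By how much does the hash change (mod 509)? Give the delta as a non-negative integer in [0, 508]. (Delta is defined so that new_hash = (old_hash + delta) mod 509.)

Answer: 79

Derivation:
Delta formula: (val(new) - val(old)) * B^(n-1-k) mod M
  val('f') - val('i') = 6 - 9 = -3
  B^(n-1-k) = 11^3 mod 509 = 313
  Delta = -3 * 313 mod 509 = 79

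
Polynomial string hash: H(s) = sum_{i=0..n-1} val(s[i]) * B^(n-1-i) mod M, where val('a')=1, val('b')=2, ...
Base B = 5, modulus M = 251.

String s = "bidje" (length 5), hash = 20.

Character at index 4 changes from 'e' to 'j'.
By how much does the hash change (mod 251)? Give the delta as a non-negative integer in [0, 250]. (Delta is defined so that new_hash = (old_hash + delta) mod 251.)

Delta formula: (val(new) - val(old)) * B^(n-1-k) mod M
  val('j') - val('e') = 10 - 5 = 5
  B^(n-1-k) = 5^0 mod 251 = 1
  Delta = 5 * 1 mod 251 = 5

Answer: 5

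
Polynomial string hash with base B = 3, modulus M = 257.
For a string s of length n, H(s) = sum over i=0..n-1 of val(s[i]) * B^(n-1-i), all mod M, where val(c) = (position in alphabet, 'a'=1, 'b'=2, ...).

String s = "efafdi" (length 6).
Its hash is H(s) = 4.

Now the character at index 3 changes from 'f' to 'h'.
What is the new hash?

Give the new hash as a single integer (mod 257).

Answer: 22

Derivation:
val('f') = 6, val('h') = 8
Position k = 3, exponent = n-1-k = 2
B^2 mod M = 3^2 mod 257 = 9
Delta = (8 - 6) * 9 mod 257 = 18
New hash = (4 + 18) mod 257 = 22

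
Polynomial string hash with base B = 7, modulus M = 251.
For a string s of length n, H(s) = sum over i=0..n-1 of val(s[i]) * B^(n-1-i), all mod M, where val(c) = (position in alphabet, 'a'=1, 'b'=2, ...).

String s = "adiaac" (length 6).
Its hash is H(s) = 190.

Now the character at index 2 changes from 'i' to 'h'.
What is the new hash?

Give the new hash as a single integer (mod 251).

Answer: 98

Derivation:
val('i') = 9, val('h') = 8
Position k = 2, exponent = n-1-k = 3
B^3 mod M = 7^3 mod 251 = 92
Delta = (8 - 9) * 92 mod 251 = 159
New hash = (190 + 159) mod 251 = 98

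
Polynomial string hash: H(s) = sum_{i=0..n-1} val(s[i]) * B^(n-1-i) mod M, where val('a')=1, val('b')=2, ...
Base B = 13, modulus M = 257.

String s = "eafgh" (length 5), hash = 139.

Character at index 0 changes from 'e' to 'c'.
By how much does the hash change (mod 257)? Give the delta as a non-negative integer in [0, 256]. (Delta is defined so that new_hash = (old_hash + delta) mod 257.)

Answer: 189

Derivation:
Delta formula: (val(new) - val(old)) * B^(n-1-k) mod M
  val('c') - val('e') = 3 - 5 = -2
  B^(n-1-k) = 13^4 mod 257 = 34
  Delta = -2 * 34 mod 257 = 189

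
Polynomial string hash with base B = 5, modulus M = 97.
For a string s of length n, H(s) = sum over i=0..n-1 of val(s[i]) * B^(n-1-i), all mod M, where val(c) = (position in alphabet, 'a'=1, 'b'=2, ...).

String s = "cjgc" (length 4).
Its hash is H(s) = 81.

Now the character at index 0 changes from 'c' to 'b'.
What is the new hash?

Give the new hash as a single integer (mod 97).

val('c') = 3, val('b') = 2
Position k = 0, exponent = n-1-k = 3
B^3 mod M = 5^3 mod 97 = 28
Delta = (2 - 3) * 28 mod 97 = 69
New hash = (81 + 69) mod 97 = 53

Answer: 53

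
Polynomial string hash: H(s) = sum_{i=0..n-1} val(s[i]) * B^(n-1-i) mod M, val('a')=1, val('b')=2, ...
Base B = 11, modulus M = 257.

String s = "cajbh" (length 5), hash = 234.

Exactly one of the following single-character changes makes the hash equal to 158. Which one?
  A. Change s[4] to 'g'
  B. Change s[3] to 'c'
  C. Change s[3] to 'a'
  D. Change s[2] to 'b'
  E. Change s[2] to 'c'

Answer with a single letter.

Option A: s[4]='h'->'g', delta=(7-8)*11^0 mod 257 = 256, hash=234+256 mod 257 = 233
Option B: s[3]='b'->'c', delta=(3-2)*11^1 mod 257 = 11, hash=234+11 mod 257 = 245
Option C: s[3]='b'->'a', delta=(1-2)*11^1 mod 257 = 246, hash=234+246 mod 257 = 223
Option D: s[2]='j'->'b', delta=(2-10)*11^2 mod 257 = 60, hash=234+60 mod 257 = 37
Option E: s[2]='j'->'c', delta=(3-10)*11^2 mod 257 = 181, hash=234+181 mod 257 = 158 <-- target

Answer: E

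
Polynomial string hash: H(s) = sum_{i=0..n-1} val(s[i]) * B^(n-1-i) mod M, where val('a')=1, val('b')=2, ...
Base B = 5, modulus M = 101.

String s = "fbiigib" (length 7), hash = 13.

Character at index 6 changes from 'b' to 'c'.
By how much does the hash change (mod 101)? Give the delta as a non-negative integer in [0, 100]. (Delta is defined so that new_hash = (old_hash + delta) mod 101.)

Answer: 1

Derivation:
Delta formula: (val(new) - val(old)) * B^(n-1-k) mod M
  val('c') - val('b') = 3 - 2 = 1
  B^(n-1-k) = 5^0 mod 101 = 1
  Delta = 1 * 1 mod 101 = 1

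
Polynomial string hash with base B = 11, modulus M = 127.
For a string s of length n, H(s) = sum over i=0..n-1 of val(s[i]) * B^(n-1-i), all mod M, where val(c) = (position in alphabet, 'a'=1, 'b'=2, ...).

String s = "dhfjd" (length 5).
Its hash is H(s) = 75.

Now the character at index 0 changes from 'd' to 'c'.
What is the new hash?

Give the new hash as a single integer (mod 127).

Answer: 39

Derivation:
val('d') = 4, val('c') = 3
Position k = 0, exponent = n-1-k = 4
B^4 mod M = 11^4 mod 127 = 36
Delta = (3 - 4) * 36 mod 127 = 91
New hash = (75 + 91) mod 127 = 39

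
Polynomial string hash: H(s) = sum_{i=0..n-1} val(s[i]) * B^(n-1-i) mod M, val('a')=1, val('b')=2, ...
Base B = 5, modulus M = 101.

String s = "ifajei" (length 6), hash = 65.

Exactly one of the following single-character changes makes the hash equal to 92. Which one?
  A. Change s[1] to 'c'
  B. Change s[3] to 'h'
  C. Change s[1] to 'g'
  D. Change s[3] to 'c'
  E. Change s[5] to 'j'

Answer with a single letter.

Answer: D

Derivation:
Option A: s[1]='f'->'c', delta=(3-6)*5^4 mod 101 = 44, hash=65+44 mod 101 = 8
Option B: s[3]='j'->'h', delta=(8-10)*5^2 mod 101 = 51, hash=65+51 mod 101 = 15
Option C: s[1]='f'->'g', delta=(7-6)*5^4 mod 101 = 19, hash=65+19 mod 101 = 84
Option D: s[3]='j'->'c', delta=(3-10)*5^2 mod 101 = 27, hash=65+27 mod 101 = 92 <-- target
Option E: s[5]='i'->'j', delta=(10-9)*5^0 mod 101 = 1, hash=65+1 mod 101 = 66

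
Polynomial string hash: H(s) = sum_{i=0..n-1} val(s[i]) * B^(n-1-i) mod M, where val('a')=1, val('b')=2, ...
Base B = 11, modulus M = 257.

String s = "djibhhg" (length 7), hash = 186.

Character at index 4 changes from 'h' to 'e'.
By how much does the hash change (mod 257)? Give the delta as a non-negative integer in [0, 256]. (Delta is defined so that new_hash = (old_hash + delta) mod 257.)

Delta formula: (val(new) - val(old)) * B^(n-1-k) mod M
  val('e') - val('h') = 5 - 8 = -3
  B^(n-1-k) = 11^2 mod 257 = 121
  Delta = -3 * 121 mod 257 = 151

Answer: 151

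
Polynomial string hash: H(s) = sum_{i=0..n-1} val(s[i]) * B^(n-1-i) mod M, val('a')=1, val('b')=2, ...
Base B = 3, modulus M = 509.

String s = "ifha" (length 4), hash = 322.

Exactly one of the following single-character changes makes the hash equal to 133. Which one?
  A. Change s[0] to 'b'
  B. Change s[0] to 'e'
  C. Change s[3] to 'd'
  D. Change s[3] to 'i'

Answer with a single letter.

Answer: A

Derivation:
Option A: s[0]='i'->'b', delta=(2-9)*3^3 mod 509 = 320, hash=322+320 mod 509 = 133 <-- target
Option B: s[0]='i'->'e', delta=(5-9)*3^3 mod 509 = 401, hash=322+401 mod 509 = 214
Option C: s[3]='a'->'d', delta=(4-1)*3^0 mod 509 = 3, hash=322+3 mod 509 = 325
Option D: s[3]='a'->'i', delta=(9-1)*3^0 mod 509 = 8, hash=322+8 mod 509 = 330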